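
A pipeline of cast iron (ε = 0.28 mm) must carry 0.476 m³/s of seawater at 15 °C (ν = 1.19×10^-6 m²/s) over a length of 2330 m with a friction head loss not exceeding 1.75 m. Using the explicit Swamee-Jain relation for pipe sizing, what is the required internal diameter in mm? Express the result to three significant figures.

D ≈ 850 mm

Swamee-Jain (Type III): D = 0.66·[ε^1.25·(LQ²/(gh_f))^4.75 + ν·Q^9.4·(L/(gh_f))^5.2]^0.04
LQ²/(gh_f) = 30.75; L/(gh_f) = 135.7
Term 1 = ε^1.25·(…)^4.75 = 423; Term 2 = ν·Q^9.4·(…)^5.2 = 136
D = 0.66·(423 + 136)^0.04 = 0.8501 m = 850 mm
Check: V = 0.839 m/s, Re = 5.99×10^5, f = 0.01642, h_f = 1.61 m ≈ 1.75 m ✓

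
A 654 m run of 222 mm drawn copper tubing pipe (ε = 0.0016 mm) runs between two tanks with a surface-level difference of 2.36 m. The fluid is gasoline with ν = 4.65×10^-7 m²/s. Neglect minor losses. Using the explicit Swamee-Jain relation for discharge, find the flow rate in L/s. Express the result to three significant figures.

Q ≈ 42.3 L/s

Swamee-Jain (Type II): Q = -0.965·√(gD⁵h_f/L)·ln[ε/(3.7D) + √(3.17ν²L/(gD³h_f))]
√(gD⁵h_f/L) = √(9.81·0.222⁵·2.36/654) = 0.004369
ε/(3.7D) = 1.95×10^-6; √(3.17ν²L/(gD³h_f)) = 4.21×10^-5
Q = -0.965·0.004369·ln(4.402×10^-5) = 0.04229 m³/s
Check: V = 1.09 m/s, Re = 5.22×10^5, f = 0.01311, h_f = 2.35 m ≈ 2.36 m ✓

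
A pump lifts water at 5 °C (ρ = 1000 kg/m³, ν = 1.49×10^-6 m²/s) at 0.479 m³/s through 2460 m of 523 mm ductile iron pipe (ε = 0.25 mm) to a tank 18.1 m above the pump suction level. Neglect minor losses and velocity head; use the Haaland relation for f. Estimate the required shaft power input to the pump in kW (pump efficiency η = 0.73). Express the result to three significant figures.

P_shaft ≈ 248 kW

V = 4Q/(πD²) = 2.230 m/s; Re = 7.83×10^5; ε/D = 4.78×10^-4; f = 0.01714
h_f = f(L/D)V²/2g = 20.43 m
Total head H = z + h_f = 18.1 + 20.43 = 38.53 m
P_hyd = ρgQH = 1000·9.81·0.479·38.53 = 181.0 kW
P_shaft = P_hyd/η = 181.0/0.73 = 248.0 kW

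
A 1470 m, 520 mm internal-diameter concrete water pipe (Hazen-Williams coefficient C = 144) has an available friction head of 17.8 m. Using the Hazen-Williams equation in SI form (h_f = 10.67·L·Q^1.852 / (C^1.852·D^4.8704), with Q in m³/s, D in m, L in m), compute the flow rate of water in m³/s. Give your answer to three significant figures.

Q ≈ 0.663 m³/s

Rearranging: Q = [h_f·C^1.852·D^4.8704 / (10.67·L)]^(1/1.852)
Q = [17.8·144^1.852·0.520^4.8704 / (10.67·1470)]^0.540 = 0.6627 m³/s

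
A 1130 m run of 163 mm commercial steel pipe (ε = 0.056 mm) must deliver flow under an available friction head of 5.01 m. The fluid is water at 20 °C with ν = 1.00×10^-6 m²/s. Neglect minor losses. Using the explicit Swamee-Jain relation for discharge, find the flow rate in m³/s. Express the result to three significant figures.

Swamee-Jain (Type II): Q = -0.965·√(gD⁵h_f/L)·ln[ε/(3.7D) + √(3.17ν²L/(gD³h_f))]
√(gD⁵h_f/L) = √(9.81·0.163⁵·5.01/1130) = 0.002237
ε/(3.7D) = 9.29×10^-5; √(3.17ν²L/(gD³h_f)) = 1.30×10^-4
Q = -0.965·0.002237·ln(2.226×10^-4) = 0.01816 m³/s
Check: V = 0.870 m/s, Re = 1.42×10^5, f = 0.01880, h_f = 5.03 m ≈ 5.01 m ✓

Q ≈ 0.0182 m³/s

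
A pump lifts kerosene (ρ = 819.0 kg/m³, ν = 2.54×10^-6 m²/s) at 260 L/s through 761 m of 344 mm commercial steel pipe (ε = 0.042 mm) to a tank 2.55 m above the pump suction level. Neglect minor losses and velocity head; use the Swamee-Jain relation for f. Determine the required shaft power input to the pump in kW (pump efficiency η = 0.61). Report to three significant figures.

V = 4Q/(πD²) = 2.797 m/s; Re = 3.79×10^5; ε/D = 1.22×10^-4; f = 0.01519
h_f = f(L/D)V²/2g = 13.40 m
Total head H = z + h_f = 2.55 + 13.40 = 15.95 m
P_hyd = ρgQH = 819.0·9.81·0.260·15.95 = 33.33 kW
P_shaft = P_hyd/η = 33.33/0.61 = 54.63 kW

P_shaft ≈ 54.6 kW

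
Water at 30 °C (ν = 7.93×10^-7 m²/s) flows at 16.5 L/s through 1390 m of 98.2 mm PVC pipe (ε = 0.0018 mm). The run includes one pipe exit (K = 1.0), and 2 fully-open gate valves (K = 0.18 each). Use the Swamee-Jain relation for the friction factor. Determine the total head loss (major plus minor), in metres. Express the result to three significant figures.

H_L ≈ 51.2 m

V = 4Q/(πD²) = 2.179 m/s; V²/2g = 0.2419 m
Re = 2.70×10^5, ε/D = 1.83×10^-5 → f = 0.01487 (Swamee-Jain)
Major: h_f = f(L/D)·V²/2g = 0.01487·14155·0.2419 = 50.90 m
Minor: ΣK = 1.36; h_m = ΣK·V²/2g = 0.3290 m
Total H_L = 50.90 + 0.3290 = 51.23 m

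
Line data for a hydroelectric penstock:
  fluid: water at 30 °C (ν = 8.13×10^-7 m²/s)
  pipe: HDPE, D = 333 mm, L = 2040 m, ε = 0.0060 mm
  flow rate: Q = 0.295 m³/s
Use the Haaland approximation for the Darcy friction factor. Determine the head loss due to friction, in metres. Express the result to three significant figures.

h_f ≈ 40.8 m

V = 4Q/(πD²) = 4·0.295/(π·0.333²) = 3.387 m/s
Re = VD/ν = 3.387·0.333/8.13×10^-7 = 1.39×10^6 → turbulent
ε/D = 0.0060/333 = 1.80×10^-5
Haaland: f = 0.01139
h_f = f(L/D)V²/(2g) = 0.01139·(2040/0.333)·3.387²/(2·9.81) = 40.82 m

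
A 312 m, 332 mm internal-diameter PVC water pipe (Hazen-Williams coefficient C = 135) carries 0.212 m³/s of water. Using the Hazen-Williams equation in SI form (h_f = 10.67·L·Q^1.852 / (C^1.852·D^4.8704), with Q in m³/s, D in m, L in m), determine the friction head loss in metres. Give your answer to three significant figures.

h_f ≈ 4.59 m

h_f = 10.67·312·0.212^1.852 / (135^1.852·0.332^4.8704) = 4.587 m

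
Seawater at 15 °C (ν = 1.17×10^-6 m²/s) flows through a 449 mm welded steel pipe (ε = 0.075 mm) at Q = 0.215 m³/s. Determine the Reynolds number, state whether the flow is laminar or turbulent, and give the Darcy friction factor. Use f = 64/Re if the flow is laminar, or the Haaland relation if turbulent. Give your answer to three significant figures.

V = 4Q/(πD²) = 1.358 m/s
Re = VD/ν = 1.358·0.449/1.17×10^-6 = 5.21×10^5
Re > 4000 → turbulent; ε/D = 1.67×10^-4
Haaland: f = 0.01492

Re ≈ 5.21×10^5; turbulent; f ≈ 0.0149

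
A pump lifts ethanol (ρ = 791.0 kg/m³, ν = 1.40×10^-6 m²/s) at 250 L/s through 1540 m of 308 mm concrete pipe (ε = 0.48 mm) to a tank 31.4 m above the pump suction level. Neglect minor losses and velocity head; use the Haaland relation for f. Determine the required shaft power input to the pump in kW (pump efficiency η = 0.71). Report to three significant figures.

V = 4Q/(πD²) = 3.355 m/s; Re = 7.38×10^5; ε/D = 0.00156; f = 0.02225
h_f = f(L/D)V²/2g = 63.83 m
Total head H = z + h_f = 31.4 + 63.83 = 95.23 m
P_hyd = ρgQH = 791.0·9.81·0.250·95.23 = 184.7 kW
P_shaft = P_hyd/η = 184.7/0.71 = 260.2 kW

P_shaft ≈ 260 kW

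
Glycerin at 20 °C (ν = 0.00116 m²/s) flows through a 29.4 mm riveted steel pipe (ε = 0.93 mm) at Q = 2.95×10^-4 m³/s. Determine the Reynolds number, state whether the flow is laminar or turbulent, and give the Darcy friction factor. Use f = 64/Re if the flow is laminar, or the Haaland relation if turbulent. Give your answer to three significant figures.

Re ≈ 11.0; laminar; f = 64/Re ≈ 5.81

V = 4Q/(πD²) = 0.4345 m/s
Re = VD/ν = 0.4345·0.0294/0.00116 = 11.0
Re < 2300 → laminar → f = 64/Re = 5.811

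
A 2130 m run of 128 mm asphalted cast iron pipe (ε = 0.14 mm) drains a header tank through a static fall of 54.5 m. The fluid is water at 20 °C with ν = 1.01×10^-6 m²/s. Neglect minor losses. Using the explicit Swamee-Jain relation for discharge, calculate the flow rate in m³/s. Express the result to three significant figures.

Swamee-Jain (Type II): Q = -0.965·√(gD⁵h_f/L)·ln[ε/(3.7D) + √(3.17ν²L/(gD³h_f))]
√(gD⁵h_f/L) = √(9.81·0.128⁵·54.5/2130) = 0.002937
ε/(3.7D) = 2.96×10^-4; √(3.17ν²L/(gD³h_f)) = 7.84×10^-5
Q = -0.965·0.002937·ln(3.740×10^-4) = 0.02236 m³/s
Check: V = 1.74 m/s, Re = 2.20×10^5, f = 0.02144, h_f = 54.9 m ≈ 54.5 m ✓

Q ≈ 0.0224 m³/s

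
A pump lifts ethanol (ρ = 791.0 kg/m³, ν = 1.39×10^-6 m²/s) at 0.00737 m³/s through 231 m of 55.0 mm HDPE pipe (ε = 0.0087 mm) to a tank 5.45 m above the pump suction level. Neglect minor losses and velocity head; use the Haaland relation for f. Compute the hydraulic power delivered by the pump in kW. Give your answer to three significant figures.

P_hyd ≈ 2.42 kW

V = 4Q/(πD²) = 3.102 m/s; Re = 1.23×10^5; ε/D = 1.58×10^-4; f = 0.01790
h_f = f(L/D)V²/2g = 36.87 m
Total head H = z + h_f = 5.45 + 36.87 = 42.32 m
P_hyd = ρgQH = 791.0·9.81·0.00737·42.32 = 2.420 kW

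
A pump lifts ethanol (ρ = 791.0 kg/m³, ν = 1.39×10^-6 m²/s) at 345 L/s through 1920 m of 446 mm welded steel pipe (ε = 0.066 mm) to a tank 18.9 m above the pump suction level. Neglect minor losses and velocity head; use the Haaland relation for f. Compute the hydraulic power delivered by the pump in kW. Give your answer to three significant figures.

P_hyd ≈ 91.6 kW

V = 4Q/(πD²) = 2.208 m/s; Re = 7.09×10^5; ε/D = 1.48×10^-4; f = 0.01433
h_f = f(L/D)V²/2g = 15.33 m
Total head H = z + h_f = 18.9 + 15.33 = 34.23 m
P_hyd = ρgQH = 791.0·9.81·0.345·34.23 = 91.65 kW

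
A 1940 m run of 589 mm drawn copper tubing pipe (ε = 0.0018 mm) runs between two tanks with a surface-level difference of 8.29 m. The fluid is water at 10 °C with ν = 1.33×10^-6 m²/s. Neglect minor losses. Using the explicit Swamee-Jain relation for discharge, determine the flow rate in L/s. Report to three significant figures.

Q ≈ 555 L/s

Swamee-Jain (Type II): Q = -0.965·√(gD⁵h_f/L)·ln[ε/(3.7D) + √(3.17ν²L/(gD³h_f))]
√(gD⁵h_f/L) = √(9.81·0.589⁵·8.29/1940) = 0.05451
ε/(3.7D) = 8.26×10^-7; √(3.17ν²L/(gD³h_f)) = 2.56×10^-5
Q = -0.965·0.05451·ln(2.641×10^-5) = 0.5545 m³/s
Check: V = 2.04 m/s, Re = 9.01×10^5, f = 0.01188, h_f = 8.26 m ≈ 8.29 m ✓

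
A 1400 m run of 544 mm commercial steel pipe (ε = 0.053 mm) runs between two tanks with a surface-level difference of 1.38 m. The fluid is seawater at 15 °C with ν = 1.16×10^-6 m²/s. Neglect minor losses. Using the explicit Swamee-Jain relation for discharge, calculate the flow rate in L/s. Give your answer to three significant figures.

Swamee-Jain (Type II): Q = -0.965·√(gD⁵h_f/L)·ln[ε/(3.7D) + √(3.17ν²L/(gD³h_f))]
√(gD⁵h_f/L) = √(9.81·0.544⁵·1.38/1400) = 0.02146
ε/(3.7D) = 2.63×10^-5; √(3.17ν²L/(gD³h_f)) = 5.23×10^-5
Q = -0.965·0.02146·ln(7.868×10^-5) = 0.1957 m³/s
Check: V = 0.842 m/s, Re = 3.95×10^5, f = 0.01486, h_f = 1.38 m ≈ 1.38 m ✓

Q ≈ 196 L/s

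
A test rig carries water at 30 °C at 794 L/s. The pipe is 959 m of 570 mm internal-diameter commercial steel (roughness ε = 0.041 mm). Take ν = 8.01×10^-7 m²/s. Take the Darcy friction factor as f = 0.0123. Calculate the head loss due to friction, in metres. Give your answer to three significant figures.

h_f ≈ 10.2 m

V = 4Q/(πD²) = 4·0.794/(π·0.570²) = 3.112 m/s
h_f = f(L/D)V²/(2g) = 0.01230·(959/0.570)·3.112²/(2·9.81) = 10.21 m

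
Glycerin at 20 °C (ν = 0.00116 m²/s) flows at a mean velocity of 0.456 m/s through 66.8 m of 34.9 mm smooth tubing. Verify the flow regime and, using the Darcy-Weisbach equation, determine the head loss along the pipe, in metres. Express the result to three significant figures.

Re = VD/ν = 0.456·0.03490/0.00116 = 13.7 → laminar (Re < 2300)
f = 64/Re = 4.665
h_f = f(L/D)V²/(2g) = 4.665·(66.8/0.03490)·0.456²/(2·9.81) = 94.63 m

h_f ≈ 94.6 m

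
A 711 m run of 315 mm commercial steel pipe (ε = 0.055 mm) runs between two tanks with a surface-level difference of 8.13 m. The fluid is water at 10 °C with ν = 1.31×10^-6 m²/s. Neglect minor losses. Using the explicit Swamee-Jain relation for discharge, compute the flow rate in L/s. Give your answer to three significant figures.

Q ≈ 168 L/s

Swamee-Jain (Type II): Q = -0.965·√(gD⁵h_f/L)·ln[ε/(3.7D) + √(3.17ν²L/(gD³h_f))]
√(gD⁵h_f/L) = √(9.81·0.315⁵·8.13/711) = 0.01865
ε/(3.7D) = 4.72×10^-5; √(3.17ν²L/(gD³h_f)) = 3.94×10^-5
Q = -0.965·0.01865·ln(8.658×10^-5) = 0.1684 m³/s
Check: V = 2.16 m/s, Re = 5.20×10^5, f = 0.01521, h_f = 8.17 m ≈ 8.13 m ✓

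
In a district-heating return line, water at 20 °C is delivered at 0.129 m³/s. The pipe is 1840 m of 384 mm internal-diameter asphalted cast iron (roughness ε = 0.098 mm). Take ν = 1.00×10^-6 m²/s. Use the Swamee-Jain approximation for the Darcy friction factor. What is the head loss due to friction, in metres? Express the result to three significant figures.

h_f ≈ 4.91 m

V = 4Q/(πD²) = 4·0.129/(π·0.384²) = 1.114 m/s
Re = VD/ν = 1.114·0.384/1.00×10^-6 = 4.28×10^5 → turbulent
ε/D = 0.098/384 = 2.55×10^-4
Swamee-Jain: f = 0.01620
h_f = f(L/D)V²/(2g) = 0.01620·(1840/0.384)·1.114²/(2·9.81) = 4.910 m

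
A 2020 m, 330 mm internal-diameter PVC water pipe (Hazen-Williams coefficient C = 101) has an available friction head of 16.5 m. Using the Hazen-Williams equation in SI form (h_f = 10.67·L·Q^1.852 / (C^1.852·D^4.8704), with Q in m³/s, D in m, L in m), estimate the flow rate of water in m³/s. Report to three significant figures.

Q ≈ 0.114 m³/s

Rearranging: Q = [h_f·C^1.852·D^4.8704 / (10.67·L)]^(1/1.852)
Q = [16.5·101^1.852·0.330^4.8704 / (10.67·2020)]^0.540 = 0.1137 m³/s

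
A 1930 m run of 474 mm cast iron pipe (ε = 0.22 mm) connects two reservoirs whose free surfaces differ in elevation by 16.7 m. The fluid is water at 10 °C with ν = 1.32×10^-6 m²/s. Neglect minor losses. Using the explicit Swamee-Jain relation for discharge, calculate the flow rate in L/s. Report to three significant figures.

Swamee-Jain (Type II): Q = -0.965·√(gD⁵h_f/L)·ln[ε/(3.7D) + √(3.17ν²L/(gD³h_f))]
√(gD⁵h_f/L) = √(9.81·0.474⁵·16.7/1930) = 0.04507
ε/(3.7D) = 1.25×10^-4; √(3.17ν²L/(gD³h_f)) = 2.47×10^-5
Q = -0.965·0.04507·ln(1.502×10^-4) = 0.3829 m³/s
Check: V = 2.17 m/s, Re = 7.79×10^5, f = 0.01720, h_f = 16.8 m ≈ 16.7 m ✓

Q ≈ 383 L/s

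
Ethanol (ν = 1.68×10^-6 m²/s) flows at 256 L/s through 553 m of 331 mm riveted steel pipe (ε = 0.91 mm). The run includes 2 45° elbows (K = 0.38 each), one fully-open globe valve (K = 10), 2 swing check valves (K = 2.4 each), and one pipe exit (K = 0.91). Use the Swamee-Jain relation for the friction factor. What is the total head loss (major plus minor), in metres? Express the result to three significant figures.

V = 4Q/(πD²) = 2.975 m/s; V²/2g = 0.4511 m
Re = 5.86×10^5, ε/D = 0.00275 → f = 0.02588 (Swamee-Jain)
Major: h_f = f(L/D)·V²/2g = 0.02588·1671·0.4511 = 19.51 m
Minor: ΣK = 16.5; h_m = ΣK·V²/2g = 7.430 m
Total H_L = 19.51 + 7.430 = 26.94 m

H_L ≈ 26.9 m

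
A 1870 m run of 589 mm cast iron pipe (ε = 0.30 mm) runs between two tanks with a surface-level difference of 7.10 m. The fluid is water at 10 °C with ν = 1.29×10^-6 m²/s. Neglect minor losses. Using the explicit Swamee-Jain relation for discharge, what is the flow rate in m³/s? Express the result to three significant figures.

Q ≈ 0.432 m³/s

Swamee-Jain (Type II): Q = -0.965·√(gD⁵h_f/L)·ln[ε/(3.7D) + √(3.17ν²L/(gD³h_f))]
√(gD⁵h_f/L) = √(9.81·0.589⁵·7.10/1870) = 0.05138
ε/(3.7D) = 1.38×10^-4; √(3.17ν²L/(gD³h_f)) = 2.63×10^-5
Q = -0.965·0.05138·ln(1.640×10^-4) = 0.4322 m³/s
Check: V = 1.59 m/s, Re = 7.24×10^5, f = 0.01755, h_f = 7.15 m ≈ 7.10 m ✓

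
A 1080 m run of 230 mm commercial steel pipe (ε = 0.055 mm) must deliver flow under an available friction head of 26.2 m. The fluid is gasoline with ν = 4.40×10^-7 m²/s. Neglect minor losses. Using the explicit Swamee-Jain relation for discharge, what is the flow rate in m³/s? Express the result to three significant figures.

Q ≈ 0.113 m³/s

Swamee-Jain (Type II): Q = -0.965·√(gD⁵h_f/L)·ln[ε/(3.7D) + √(3.17ν²L/(gD³h_f))]
√(gD⁵h_f/L) = √(9.81·0.230⁵·26.2/1080) = 0.01238
ε/(3.7D) = 6.46×10^-5; √(3.17ν²L/(gD³h_f)) = 1.46×10^-5
Q = -0.965·0.01238·ln(7.919×10^-5) = 0.1128 m³/s
Check: V = 2.71 m/s, Re = 1.42×10^6, f = 0.01495, h_f = 26.4 m ≈ 26.2 m ✓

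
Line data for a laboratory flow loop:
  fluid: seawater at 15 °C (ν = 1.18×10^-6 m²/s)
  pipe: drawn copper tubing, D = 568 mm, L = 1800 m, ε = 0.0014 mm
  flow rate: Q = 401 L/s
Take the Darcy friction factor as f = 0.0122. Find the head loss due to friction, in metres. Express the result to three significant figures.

h_f ≈ 4.94 m

V = 4Q/(πD²) = 4·0.401/(π·0.568²) = 1.583 m/s
h_f = f(L/D)V²/(2g) = 0.01220·(1800/0.568)·1.583²/(2·9.81) = 4.935 m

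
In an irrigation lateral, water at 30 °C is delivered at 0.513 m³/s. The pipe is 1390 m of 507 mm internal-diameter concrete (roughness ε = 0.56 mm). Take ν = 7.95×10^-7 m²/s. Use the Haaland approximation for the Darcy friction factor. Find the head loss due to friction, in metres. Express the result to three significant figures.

V = 4Q/(πD²) = 4·0.513/(π·0.507²) = 2.541 m/s
Re = VD/ν = 2.541·0.507/7.95×10^-7 = 1.62×10^6 → turbulent
ε/D = 0.56/507 = 0.00110
Haaland: f = 0.02031
h_f = f(L/D)V²/(2g) = 0.02031·(1390/0.507)·2.541²/(2·9.81) = 18.33 m

h_f ≈ 18.3 m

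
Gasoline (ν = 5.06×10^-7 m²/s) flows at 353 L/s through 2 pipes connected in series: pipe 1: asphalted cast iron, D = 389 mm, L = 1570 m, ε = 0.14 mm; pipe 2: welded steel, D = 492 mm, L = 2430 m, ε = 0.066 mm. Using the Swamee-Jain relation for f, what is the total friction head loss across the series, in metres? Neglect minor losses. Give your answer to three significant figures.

H ≈ 40.6 m

Pipe 1: V = 2.970 m/s, Re = 2.28×10^6, ε/D = 3.60×10^-4, f = 0.01589, h_1 = f(L/D)V²/2g = 28.84 m
Pipe 2: V = 1.857 m/s, Re = 1.81×10^6, ε/D = 1.34×10^-4, f = 0.01350, h_2 = f(L/D)V²/2g = 11.71 m
Series → Q common, losses add: H = Σh = 40.56 m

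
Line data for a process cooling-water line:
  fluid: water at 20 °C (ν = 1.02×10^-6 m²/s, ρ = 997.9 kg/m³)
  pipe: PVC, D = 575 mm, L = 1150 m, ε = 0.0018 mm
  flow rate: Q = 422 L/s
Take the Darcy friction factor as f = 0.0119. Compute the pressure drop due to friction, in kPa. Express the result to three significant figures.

Δp ≈ 31.4 kPa

V = 4Q/(πD²) = 4·0.422/(π·0.575²) = 1.625 m/s
h_f = f(L/D)V²/(2g) = 0.01190·(1150/0.575)·1.625²/(2·9.81) = 3.204 m
Δp = ρg·h_f = 997.9·9.81·3.204 = 31.36 kPa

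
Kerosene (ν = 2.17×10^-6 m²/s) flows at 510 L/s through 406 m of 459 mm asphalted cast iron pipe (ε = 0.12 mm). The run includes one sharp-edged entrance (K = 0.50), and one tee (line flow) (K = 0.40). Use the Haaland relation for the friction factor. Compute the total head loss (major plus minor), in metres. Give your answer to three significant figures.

H_L ≈ 7.10 m

V = 4Q/(πD²) = 3.082 m/s; V²/2g = 0.4842 m
Re = 6.52×10^5, ε/D = 2.61×10^-4 → f = 0.01557 (Haaland)
Major: h_f = f(L/D)·V²/2g = 0.01557·884.5·0.4842 = 6.668 m
Minor: ΣK = 0.900; h_m = ΣK·V²/2g = 0.4358 m
Total H_L = 6.668 + 0.4358 = 7.103 m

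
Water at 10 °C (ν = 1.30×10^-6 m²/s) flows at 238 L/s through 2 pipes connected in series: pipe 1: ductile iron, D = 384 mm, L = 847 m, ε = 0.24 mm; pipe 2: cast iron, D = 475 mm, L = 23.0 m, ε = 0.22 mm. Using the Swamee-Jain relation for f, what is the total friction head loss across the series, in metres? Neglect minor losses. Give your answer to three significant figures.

Pipe 1: V = 2.055 m/s, Re = 6.07×10^5, ε/D = 6.25×10^-4, f = 0.01837, h_1 = f(L/D)V²/2g = 8.723 m
Pipe 2: V = 1.343 m/s, Re = 4.91×10^5, ε/D = 4.63×10^-4, f = 0.01756, h_2 = f(L/D)V²/2g = 0.07817 m
Series → Q common, losses add: H = Σh = 8.801 m

H ≈ 8.80 m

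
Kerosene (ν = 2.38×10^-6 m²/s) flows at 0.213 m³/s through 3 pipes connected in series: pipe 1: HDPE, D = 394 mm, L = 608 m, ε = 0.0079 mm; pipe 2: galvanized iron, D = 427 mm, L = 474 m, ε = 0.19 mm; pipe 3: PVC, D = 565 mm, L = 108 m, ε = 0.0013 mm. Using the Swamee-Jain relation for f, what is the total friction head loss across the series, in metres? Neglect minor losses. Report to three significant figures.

H ≈ 5.91 m

Pipe 1: V = 1.747 m/s, Re = 2.89×10^5, ε/D = 2.01×10^-5, f = 0.01470, h_1 = f(L/D)V²/2g = 3.529 m
Pipe 2: V = 1.487 m/s, Re = 2.67×10^5, ε/D = 4.45×10^-4, f = 0.01817, h_2 = f(L/D)V²/2g = 2.274 m
Pipe 3: V = 0.8496 m/s, Re = 2.02×10^5, ε/D = 2.30×10^-6, f = 0.01553, h_3 = f(L/D)V²/2g = 0.1092 m
Series → Q common, losses add: H = Σh = 5.913 m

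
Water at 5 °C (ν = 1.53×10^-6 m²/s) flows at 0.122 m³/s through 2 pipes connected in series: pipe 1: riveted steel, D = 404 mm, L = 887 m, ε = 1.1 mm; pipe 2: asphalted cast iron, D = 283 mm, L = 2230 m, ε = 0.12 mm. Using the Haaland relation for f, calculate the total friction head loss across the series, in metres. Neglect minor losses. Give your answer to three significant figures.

H ≈ 28.9 m

Pipe 1: V = 0.9517 m/s, Re = 2.51×10^5, ε/D = 0.00272, f = 0.02603, h_1 = f(L/D)V²/2g = 2.638 m
Pipe 2: V = 1.940 m/s, Re = 3.59×10^5, ε/D = 4.24×10^-4, f = 0.01740, h_2 = f(L/D)V²/2g = 26.29 m
Series → Q common, losses add: H = Σh = 28.93 m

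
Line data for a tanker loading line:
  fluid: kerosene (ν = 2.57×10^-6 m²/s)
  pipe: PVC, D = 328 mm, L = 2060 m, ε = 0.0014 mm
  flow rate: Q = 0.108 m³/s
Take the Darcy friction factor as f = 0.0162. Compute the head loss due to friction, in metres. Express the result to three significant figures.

V = 4Q/(πD²) = 4·0.108/(π·0.328²) = 1.278 m/s
h_f = f(L/D)V²/(2g) = 0.01620·(2060/0.328)·1.278²/(2·9.81) = 8.472 m

h_f ≈ 8.47 m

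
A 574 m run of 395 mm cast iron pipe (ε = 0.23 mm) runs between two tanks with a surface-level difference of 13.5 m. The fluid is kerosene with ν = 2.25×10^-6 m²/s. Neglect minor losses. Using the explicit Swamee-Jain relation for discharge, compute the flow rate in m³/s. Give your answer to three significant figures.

Swamee-Jain (Type II): Q = -0.965·√(gD⁵h_f/L)·ln[ε/(3.7D) + √(3.17ν²L/(gD³h_f))]
√(gD⁵h_f/L) = √(9.81·0.395⁵·13.5/574) = 0.04710
ε/(3.7D) = 1.57×10^-4; √(3.17ν²L/(gD³h_f)) = 3.36×10^-5
Q = -0.965·0.04710·ln(1.910×10^-4) = 0.3892 m³/s
Check: V = 3.18 m/s, Re = 5.58×10^5, f = 0.01819, h_f = 13.6 m ≈ 13.5 m ✓

Q ≈ 0.389 m³/s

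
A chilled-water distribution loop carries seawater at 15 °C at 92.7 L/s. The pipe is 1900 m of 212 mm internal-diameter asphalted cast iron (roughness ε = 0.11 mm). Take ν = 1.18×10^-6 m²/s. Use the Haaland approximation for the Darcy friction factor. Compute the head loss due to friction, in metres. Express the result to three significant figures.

V = 4Q/(πD²) = 4·0.0927/(π·0.212²) = 2.626 m/s
Re = VD/ν = 2.626·0.212/1.18×10^-6 = 4.72×10^5 → turbulent
ε/D = 0.11/212 = 5.19×10^-4
Haaland: f = 0.01774
h_f = f(L/D)V²/(2g) = 0.01774·(1900/0.212)·2.626²/(2·9.81) = 55.89 m

h_f ≈ 55.9 m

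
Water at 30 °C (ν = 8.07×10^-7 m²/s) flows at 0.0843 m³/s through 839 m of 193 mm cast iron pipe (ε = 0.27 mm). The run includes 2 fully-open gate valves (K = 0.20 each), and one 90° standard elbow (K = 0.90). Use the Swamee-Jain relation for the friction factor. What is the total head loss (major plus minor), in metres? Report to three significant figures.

V = 4Q/(πD²) = 2.882 m/s; V²/2g = 0.4232 m
Re = 6.89×10^5, ε/D = 0.00140 → f = 0.02179 (Swamee-Jain)
Major: h_f = f(L/D)·V²/2g = 0.02179·4347·0.4232 = 40.09 m
Minor: ΣK = 1.30; h_m = ΣK·V²/2g = 0.5502 m
Total H_L = 40.09 + 0.5502 = 40.64 m

H_L ≈ 40.6 m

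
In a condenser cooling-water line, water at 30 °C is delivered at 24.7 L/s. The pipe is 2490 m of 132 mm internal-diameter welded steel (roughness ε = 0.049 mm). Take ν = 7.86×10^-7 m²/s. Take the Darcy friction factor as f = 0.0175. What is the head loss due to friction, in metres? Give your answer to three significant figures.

h_f ≈ 54.8 m

V = 4Q/(πD²) = 4·0.0247/(π·0.132²) = 1.805 m/s
h_f = f(L/D)V²/(2g) = 0.01750·(2490/0.132)·1.805²/(2·9.81) = 54.81 m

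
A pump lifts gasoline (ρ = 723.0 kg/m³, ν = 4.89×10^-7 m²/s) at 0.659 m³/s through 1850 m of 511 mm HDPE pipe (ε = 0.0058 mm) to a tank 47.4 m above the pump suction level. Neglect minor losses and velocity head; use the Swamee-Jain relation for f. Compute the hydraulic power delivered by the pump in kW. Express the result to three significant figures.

V = 4Q/(πD²) = 3.213 m/s; Re = 3.36×10^6; ε/D = 1.14×10^-5; f = 0.01013
h_f = f(L/D)V²/2g = 19.29 m
Total head H = z + h_f = 47.4 + 19.29 = 66.69 m
P_hyd = ρgQH = 723.0·9.81·0.659·66.69 = 311.7 kW

P_hyd ≈ 312 kW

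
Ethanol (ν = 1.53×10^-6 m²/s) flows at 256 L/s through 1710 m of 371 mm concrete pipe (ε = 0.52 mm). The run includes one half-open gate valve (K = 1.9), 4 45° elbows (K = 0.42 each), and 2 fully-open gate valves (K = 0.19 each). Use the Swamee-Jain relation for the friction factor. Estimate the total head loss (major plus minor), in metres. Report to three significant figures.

H_L ≈ 30.0 m

V = 4Q/(πD²) = 2.368 m/s; V²/2g = 0.2858 m
Re = 5.74×10^5, ε/D = 0.00140 → f = 0.02188 (Swamee-Jain)
Major: h_f = f(L/D)·V²/2g = 0.02188·4609·0.2858 = 28.82 m
Minor: ΣK = 3.96; h_m = ΣK·V²/2g = 1.132 m
Total H_L = 28.82 + 1.132 = 29.95 m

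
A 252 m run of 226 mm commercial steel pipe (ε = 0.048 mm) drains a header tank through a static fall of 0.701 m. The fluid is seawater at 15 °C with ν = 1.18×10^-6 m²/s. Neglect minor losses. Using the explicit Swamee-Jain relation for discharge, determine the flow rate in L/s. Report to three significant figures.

Swamee-Jain (Type II): Q = -0.965·√(gD⁵h_f/L)·ln[ε/(3.7D) + √(3.17ν²L/(gD³h_f))]
√(gD⁵h_f/L) = √(9.81·0.226⁵·0.701/252) = 0.004011
ε/(3.7D) = 5.74×10^-5; √(3.17ν²L/(gD³h_f)) = 1.18×10^-4
Q = -0.965·0.004011·ln(1.758×10^-4) = 0.03347 m³/s
Check: V = 0.834 m/s, Re = 1.60×10^5, f = 0.01775, h_f = 0.702 m ≈ 0.701 m ✓

Q ≈ 33.5 L/s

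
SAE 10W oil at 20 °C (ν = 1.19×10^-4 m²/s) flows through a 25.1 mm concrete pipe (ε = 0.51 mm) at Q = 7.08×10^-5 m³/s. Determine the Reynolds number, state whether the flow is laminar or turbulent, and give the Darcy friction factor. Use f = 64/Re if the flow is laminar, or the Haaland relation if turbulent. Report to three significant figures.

Re ≈ 30.2; laminar; f = 64/Re ≈ 2.12

V = 4Q/(πD²) = 0.1431 m/s
Re = VD/ν = 0.1431·0.0251/1.19×10^-4 = 30.2
Re < 2300 → laminar → f = 64/Re = 2.121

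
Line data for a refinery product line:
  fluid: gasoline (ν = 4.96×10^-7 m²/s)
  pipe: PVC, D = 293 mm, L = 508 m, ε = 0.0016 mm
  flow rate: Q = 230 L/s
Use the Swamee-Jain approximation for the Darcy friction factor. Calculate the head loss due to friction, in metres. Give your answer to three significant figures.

h_f ≈ 10.9 m

V = 4Q/(πD²) = 4·0.230/(π·0.293²) = 3.411 m/s
Re = VD/ν = 3.411·0.293/4.96×10^-7 = 2.02×10^6 → turbulent
ε/D = 0.0016/293 = 5.46×10^-6
Swamee-Jain: f = 0.01056
h_f = f(L/D)V²/(2g) = 0.01056·(508/0.293)·3.411²/(2·9.81) = 10.86 m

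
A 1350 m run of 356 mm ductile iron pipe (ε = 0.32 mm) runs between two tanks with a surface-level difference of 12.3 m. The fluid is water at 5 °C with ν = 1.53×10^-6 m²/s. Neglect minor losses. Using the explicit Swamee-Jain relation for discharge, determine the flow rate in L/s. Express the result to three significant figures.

Swamee-Jain (Type II): Q = -0.965·√(gD⁵h_f/L)·ln[ε/(3.7D) + √(3.17ν²L/(gD³h_f))]
√(gD⁵h_f/L) = √(9.81·0.356⁵·12.3/1350) = 0.02261
ε/(3.7D) = 2.43×10^-4; √(3.17ν²L/(gD³h_f)) = 4.29×10^-5
Q = -0.965·0.02261·ln(2.858×10^-4) = 0.1780 m³/s
Check: V = 1.79 m/s, Re = 4.16×10^5, f = 0.02003, h_f = 12.4 m ≈ 12.3 m ✓

Q ≈ 178 L/s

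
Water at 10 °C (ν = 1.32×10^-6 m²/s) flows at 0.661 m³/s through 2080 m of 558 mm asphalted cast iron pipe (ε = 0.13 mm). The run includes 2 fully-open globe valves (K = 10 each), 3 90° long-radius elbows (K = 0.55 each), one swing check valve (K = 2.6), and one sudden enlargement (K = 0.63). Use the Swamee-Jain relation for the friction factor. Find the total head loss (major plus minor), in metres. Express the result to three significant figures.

H_L ≈ 30.1 m

V = 4Q/(πD²) = 2.703 m/s; V²/2g = 0.3724 m
Re = 1.14×10^6, ε/D = 2.33×10^-4 → f = 0.01502 (Swamee-Jain)
Major: h_f = f(L/D)·V²/2g = 0.01502·3728·0.3724 = 20.85 m
Minor: ΣK = 24.9; h_m = ΣK·V²/2g = 9.265 m
Total H_L = 20.85 + 9.265 = 30.11 m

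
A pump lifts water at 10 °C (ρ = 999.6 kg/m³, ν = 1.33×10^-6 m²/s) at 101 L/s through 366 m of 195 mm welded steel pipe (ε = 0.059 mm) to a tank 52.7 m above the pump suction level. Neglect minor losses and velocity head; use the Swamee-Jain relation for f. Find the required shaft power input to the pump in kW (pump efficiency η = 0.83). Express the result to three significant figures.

P_shaft ≈ 84.3 kW

V = 4Q/(πD²) = 3.382 m/s; Re = 4.96×10^5; ε/D = 3.03×10^-4; f = 0.01640
h_f = f(L/D)V²/2g = 17.95 m
Total head H = z + h_f = 52.7 + 17.95 = 70.65 m
P_hyd = ρgQH = 999.6·9.81·0.101·70.65 = 69.97 kW
P_shaft = P_hyd/η = 69.97/0.83 = 84.30 kW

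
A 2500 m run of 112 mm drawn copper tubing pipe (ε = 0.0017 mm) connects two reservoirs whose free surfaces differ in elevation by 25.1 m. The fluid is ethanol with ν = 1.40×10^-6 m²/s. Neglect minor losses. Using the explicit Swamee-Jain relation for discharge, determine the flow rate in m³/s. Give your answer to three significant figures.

Q ≈ 0.0107 m³/s

Swamee-Jain (Type II): Q = -0.965·√(gD⁵h_f/L)·ln[ε/(3.7D) + √(3.17ν²L/(gD³h_f))]
√(gD⁵h_f/L) = √(9.81·0.112⁵·25.1/2500) = 0.001317
ε/(3.7D) = 4.10×10^-6; √(3.17ν²L/(gD³h_f)) = 2.12×10^-4
Q = -0.965·0.001317·ln(2.160×10^-4) = 0.01073 m³/s
Check: V = 1.09 m/s, Re = 8.71×10^4, f = 0.01847, h_f = 24.9 m ≈ 25.1 m ✓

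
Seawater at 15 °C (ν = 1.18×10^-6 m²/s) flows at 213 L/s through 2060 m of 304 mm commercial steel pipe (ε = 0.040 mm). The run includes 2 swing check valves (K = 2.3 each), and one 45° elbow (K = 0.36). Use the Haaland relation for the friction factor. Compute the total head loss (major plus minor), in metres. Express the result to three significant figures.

H_L ≈ 44.0 m

V = 4Q/(πD²) = 2.935 m/s; V²/2g = 0.4389 m
Re = 7.56×10^5, ε/D = 1.32×10^-4 → f = 0.01406 (Haaland)
Major: h_f = f(L/D)·V²/2g = 0.01406·6776·0.4389 = 41.82 m
Minor: ΣK = 4.96; h_m = ΣK·V²/2g = 2.177 m
Total H_L = 41.82 + 2.177 = 44.00 m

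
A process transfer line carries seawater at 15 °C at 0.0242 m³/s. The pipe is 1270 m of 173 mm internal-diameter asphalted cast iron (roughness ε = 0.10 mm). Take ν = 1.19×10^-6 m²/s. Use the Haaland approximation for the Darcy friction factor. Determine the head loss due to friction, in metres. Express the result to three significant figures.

h_f ≈ 7.74 m

V = 4Q/(πD²) = 4·0.0242/(π·0.173²) = 1.030 m/s
Re = VD/ν = 1.030·0.173/1.19×10^-6 = 1.50×10^5 → turbulent
ε/D = 0.10/173 = 5.78×10^-4
Haaland: f = 0.01952
h_f = f(L/D)V²/(2g) = 0.01952·(1270/0.173)·1.030²/(2·9.81) = 7.743 m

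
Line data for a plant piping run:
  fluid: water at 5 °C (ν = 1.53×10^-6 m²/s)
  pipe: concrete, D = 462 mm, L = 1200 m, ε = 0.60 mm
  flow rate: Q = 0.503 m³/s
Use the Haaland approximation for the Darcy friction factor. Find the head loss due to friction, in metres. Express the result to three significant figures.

V = 4Q/(πD²) = 4·0.503/(π·0.462²) = 3.001 m/s
Re = VD/ν = 3.001·0.462/1.53×10^-6 = 9.06×10^5 → turbulent
ε/D = 0.60/462 = 0.00130
Haaland: f = 0.02123
h_f = f(L/D)V²/(2g) = 0.02123·(1200/0.462)·3.001²/(2·9.81) = 25.31 m

h_f ≈ 25.3 m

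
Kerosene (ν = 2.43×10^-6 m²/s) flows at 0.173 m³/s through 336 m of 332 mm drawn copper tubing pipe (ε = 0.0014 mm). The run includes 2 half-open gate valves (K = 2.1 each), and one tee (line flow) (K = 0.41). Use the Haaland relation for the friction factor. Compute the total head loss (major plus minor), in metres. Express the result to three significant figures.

H_L ≈ 3.95 m

V = 4Q/(πD²) = 1.998 m/s; V²/2g = 0.2035 m
Re = 2.73×10^5, ε/D = 4.22×10^-6 → f = 0.01463 (Haaland)
Major: h_f = f(L/D)·V²/2g = 0.01463·1012·0.2035 = 3.014 m
Minor: ΣK = 4.61; h_m = ΣK·V²/2g = 0.9383 m
Total H_L = 3.014 + 0.9383 = 3.952 m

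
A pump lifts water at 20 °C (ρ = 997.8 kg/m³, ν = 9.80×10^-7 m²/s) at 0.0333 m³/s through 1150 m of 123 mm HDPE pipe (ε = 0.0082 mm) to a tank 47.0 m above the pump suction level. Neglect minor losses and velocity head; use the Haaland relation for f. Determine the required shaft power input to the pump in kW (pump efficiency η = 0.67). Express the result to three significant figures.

P_shaft ≈ 49.4 kW

V = 4Q/(πD²) = 2.802 m/s; Re = 3.52×10^5; ε/D = 6.67×10^-5; f = 0.01458
h_f = f(L/D)V²/2g = 54.56 m
Total head H = z + h_f = 47.0 + 54.56 = 101.6 m
P_hyd = ρgQH = 997.8·9.81·0.0333·101.6 = 33.10 kW
P_shaft = P_hyd/η = 33.10/0.67 = 49.41 kW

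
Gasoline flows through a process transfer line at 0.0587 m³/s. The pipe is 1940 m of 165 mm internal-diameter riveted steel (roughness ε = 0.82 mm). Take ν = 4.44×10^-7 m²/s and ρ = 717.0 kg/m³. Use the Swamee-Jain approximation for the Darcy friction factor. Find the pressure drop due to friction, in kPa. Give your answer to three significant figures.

V = 4Q/(πD²) = 4·0.0587/(π·0.165²) = 2.745 m/s
Re = VD/ν = 2.745·0.165/4.44×10^-7 = 1.02×10^6 → turbulent
ε/D = 0.82/165 = 0.00497
Swamee-Jain: f = 0.03046
h_f = f(L/D)V²/(2g) = 0.03046·(1940/0.165)·2.745²/(2·9.81) = 137.6 m
Δp = ρg·h_f = 717.0·9.81·137.6 = 967.7 kPa

Δp ≈ 968 kPa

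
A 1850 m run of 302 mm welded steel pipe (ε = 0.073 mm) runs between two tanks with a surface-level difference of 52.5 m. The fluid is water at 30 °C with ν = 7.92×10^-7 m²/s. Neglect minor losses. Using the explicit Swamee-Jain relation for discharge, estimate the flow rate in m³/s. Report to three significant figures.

Q ≈ 0.240 m³/s

Swamee-Jain (Type II): Q = -0.965·√(gD⁵h_f/L)·ln[ε/(3.7D) + √(3.17ν²L/(gD³h_f))]
√(gD⁵h_f/L) = √(9.81·0.302⁵·52.5/1850) = 0.02645
ε/(3.7D) = 6.53×10^-5; √(3.17ν²L/(gD³h_f)) = 1.61×10^-5
Q = -0.965·0.02645·ln(8.143×10^-5) = 0.2403 m³/s
Check: V = 3.35 m/s, Re = 1.28×10^6, f = 0.01504, h_f = 52.8 m ≈ 52.5 m ✓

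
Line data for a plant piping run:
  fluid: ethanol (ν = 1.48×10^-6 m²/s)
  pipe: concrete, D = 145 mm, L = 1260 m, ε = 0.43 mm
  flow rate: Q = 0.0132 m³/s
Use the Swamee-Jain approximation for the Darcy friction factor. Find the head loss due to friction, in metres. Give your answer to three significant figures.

V = 4Q/(πD²) = 4·0.0132/(π·0.145²) = 0.7994 m/s
Re = VD/ν = 0.7994·0.145/1.48×10^-6 = 7.83×10^4 → turbulent
ε/D = 0.43/145 = 0.00297
Swamee-Jain: f = 0.02800
h_f = f(L/D)V²/(2g) = 0.02800·(1260/0.145)·0.7994²/(2·9.81) = 7.924 m

h_f ≈ 7.92 m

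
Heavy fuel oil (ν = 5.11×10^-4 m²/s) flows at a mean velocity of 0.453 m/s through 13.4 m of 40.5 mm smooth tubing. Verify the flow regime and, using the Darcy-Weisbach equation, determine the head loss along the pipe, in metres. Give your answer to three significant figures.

h_f ≈ 6.17 m

Re = VD/ν = 0.453·0.04050/5.11×10^-4 = 35.9 → laminar (Re < 2300)
f = 64/Re = 1.783
h_f = f(L/D)V²/(2g) = 1.783·(13.4/0.04050)·0.453²/(2·9.81) = 6.169 m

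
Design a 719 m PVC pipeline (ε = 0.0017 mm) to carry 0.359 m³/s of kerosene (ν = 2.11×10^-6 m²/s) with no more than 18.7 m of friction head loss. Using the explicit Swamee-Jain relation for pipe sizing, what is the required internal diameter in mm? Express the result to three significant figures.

Swamee-Jain (Type III): D = 0.66·[ε^1.25·(LQ²/(gh_f))^4.75 + ν·Q^9.4·(L/(gh_f))^5.2]^0.04
LQ²/(gh_f) = 0.5051; L/(gh_f) = 3.919
Term 1 = ε^1.25·(…)^4.75 = 2.39×10^-9; Term 2 = ν·Q^9.4·(…)^5.2 = 1.69×10^-7
D = 0.66·(2.39×10^-9 + 1.69×10^-7)^0.04 = 0.3539 m = 354 mm
Check: V = 3.65 m/s, Re = 6.12×10^5, f = 0.01272, h_f = 17.5 m ≈ 18.7 m ✓

D ≈ 354 mm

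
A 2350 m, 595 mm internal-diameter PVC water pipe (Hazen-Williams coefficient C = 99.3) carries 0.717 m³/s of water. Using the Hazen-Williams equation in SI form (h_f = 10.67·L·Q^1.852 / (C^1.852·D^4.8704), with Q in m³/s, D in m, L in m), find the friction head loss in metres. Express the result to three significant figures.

h_f ≈ 34.0 m

h_f = 10.67·2350·0.717^1.852 / (99.3^1.852·0.595^4.8704) = 34.00 m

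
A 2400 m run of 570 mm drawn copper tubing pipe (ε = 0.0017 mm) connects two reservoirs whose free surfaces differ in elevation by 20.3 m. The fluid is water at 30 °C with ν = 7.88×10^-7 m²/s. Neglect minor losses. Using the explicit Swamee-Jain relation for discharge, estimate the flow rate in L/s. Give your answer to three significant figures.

Q ≈ 772 L/s

Swamee-Jain (Type II): Q = -0.965·√(gD⁵h_f/L)·ln[ε/(3.7D) + √(3.17ν²L/(gD³h_f))]
√(gD⁵h_f/L) = √(9.81·0.570⁵·20.3/2400) = 0.07066
ε/(3.7D) = 8.06×10^-7; √(3.17ν²L/(gD³h_f)) = 1.13×10^-5
Q = -0.965·0.07066·ln(1.212×10^-5) = 0.7719 m³/s
Check: V = 3.02 m/s, Re = 2.19×10^6, f = 0.01034, h_f = 20.3 m ≈ 20.3 m ✓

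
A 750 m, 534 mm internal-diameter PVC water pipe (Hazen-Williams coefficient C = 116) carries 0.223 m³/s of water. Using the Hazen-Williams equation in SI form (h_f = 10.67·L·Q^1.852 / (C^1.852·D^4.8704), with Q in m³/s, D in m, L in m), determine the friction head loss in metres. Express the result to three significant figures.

h_f = 10.67·750·0.223^1.852 / (116^1.852·0.534^4.8704) = 1.585 m

h_f ≈ 1.58 m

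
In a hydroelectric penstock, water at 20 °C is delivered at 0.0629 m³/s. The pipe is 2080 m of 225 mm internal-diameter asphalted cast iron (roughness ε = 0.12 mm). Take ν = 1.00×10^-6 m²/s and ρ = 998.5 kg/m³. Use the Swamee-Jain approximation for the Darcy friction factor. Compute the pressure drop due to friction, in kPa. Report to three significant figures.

Δp ≈ 212 kPa

V = 4Q/(πD²) = 4·0.0629/(π·0.225²) = 1.582 m/s
Re = VD/ν = 1.582·0.225/1.00×10^-6 = 3.56×10^5 → turbulent
ε/D = 0.12/225 = 5.33×10^-4
Swamee-Jain: f = 0.01832
h_f = f(L/D)V²/(2g) = 0.01832·(2080/0.225)·1.582²/(2·9.81) = 21.60 m
Δp = ρg·h_f = 998.5·9.81·21.60 = 211.5 kPa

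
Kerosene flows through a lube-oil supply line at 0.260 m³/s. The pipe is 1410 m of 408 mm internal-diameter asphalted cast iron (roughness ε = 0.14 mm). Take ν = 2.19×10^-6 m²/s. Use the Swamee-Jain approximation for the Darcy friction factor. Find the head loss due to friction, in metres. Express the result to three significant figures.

V = 4Q/(πD²) = 4·0.260/(π·0.408²) = 1.989 m/s
Re = VD/ν = 1.989·0.408/2.19×10^-6 = 3.70×10^5 → turbulent
ε/D = 0.14/408 = 3.43×10^-4
Swamee-Jain: f = 0.01706
h_f = f(L/D)V²/(2g) = 0.01706·(1410/0.408)·1.989²/(2·9.81) = 11.88 m

h_f ≈ 11.9 m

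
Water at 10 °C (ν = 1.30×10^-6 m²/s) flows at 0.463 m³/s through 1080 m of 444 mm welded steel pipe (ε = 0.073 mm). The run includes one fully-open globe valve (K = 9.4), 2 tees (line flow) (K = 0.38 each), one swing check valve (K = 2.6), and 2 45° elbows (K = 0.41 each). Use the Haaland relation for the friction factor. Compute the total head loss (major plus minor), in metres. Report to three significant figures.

V = 4Q/(πD²) = 2.990 m/s; V²/2g = 0.4558 m
Re = 1.02×10^6, ε/D = 1.64×10^-4 → f = 0.01417 (Haaland)
Major: h_f = f(L/D)·V²/2g = 0.01417·2432·0.4558 = 15.71 m
Minor: ΣK = 13.6; h_m = ΣK·V²/2g = 6.189 m
Total H_L = 15.71 + 6.189 = 21.90 m

H_L ≈ 21.9 m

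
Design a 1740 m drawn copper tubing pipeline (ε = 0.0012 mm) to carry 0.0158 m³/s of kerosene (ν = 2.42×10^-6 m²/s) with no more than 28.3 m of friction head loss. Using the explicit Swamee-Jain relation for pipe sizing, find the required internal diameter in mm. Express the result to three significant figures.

Swamee-Jain (Type III): D = 0.66·[ε^1.25·(LQ²/(gh_f))^4.75 + ν·Q^9.4·(L/(gh_f))^5.2]^0.04
LQ²/(gh_f) = 0.001565; L/(gh_f) = 6.267
Term 1 = ε^1.25·(…)^4.75 = 1.87×10^-21; Term 2 = ν·Q^9.4·(…)^5.2 = 3.95×10^-19
D = 0.66·(1.87×10^-21 + 3.95×10^-19)^0.04 = 0.1212 m = 121 mm
Check: V = 1.37 m/s, Re = 6.86×10^4, f = 0.01941, h_f = 26.6 m ≈ 28.3 m ✓

D ≈ 121 mm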